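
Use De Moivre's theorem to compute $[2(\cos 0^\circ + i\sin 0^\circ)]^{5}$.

By De Moivre: z^n = r^n(cos(nθ) + i sin(nθ))
= 2^5(cos(5*0°) + i sin(5*0°))
= 32(cos 0° + i sin 0°)
= 32


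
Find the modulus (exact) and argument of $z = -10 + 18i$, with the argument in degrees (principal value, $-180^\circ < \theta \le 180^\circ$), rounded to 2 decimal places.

|z| = sqrt((-10)^2 + 18^2) = sqrt(424)
arg(z) = arctan(b/a) = arctan(18/-10) (quadrant-adjusted) = 119.05°


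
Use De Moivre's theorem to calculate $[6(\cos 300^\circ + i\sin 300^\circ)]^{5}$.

By De Moivre: z^n = r^n(cos(nθ) + i sin(nθ))
= 6^5(cos(5*300°) + i sin(5*300°))
= 7776(cos 60° + i sin 60°)
= 3888 + 3888*sqrt(3)i


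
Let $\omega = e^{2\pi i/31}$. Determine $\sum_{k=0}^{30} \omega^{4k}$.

Let ζ = ω^4 = e^(2πi·4/31). Since 31 ∤ 4, ζ ≠ 1.
Sum = Σ_{k=0}^{30} ζ^k = (ζ^31 - 1)/(ζ - 1) = (ω^{4·31} - 1)/(ζ - 1) = (1 - 1)/(ζ - 1) = 0


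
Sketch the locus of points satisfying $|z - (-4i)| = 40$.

|z - z0| = r describes a circle centered at z0 with radius r
Here z0 = -4i and r = 40
Locus: Circle centered at (0, -4) with radius 40


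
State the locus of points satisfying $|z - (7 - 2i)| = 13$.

|z - z0| = r describes a circle centered at z0 with radius r
Here z0 = 7 - 2i and r = 13
Locus: Circle centered at (7, -2) with radius 13


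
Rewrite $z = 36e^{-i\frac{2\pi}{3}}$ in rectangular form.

a = r cos θ = 36 * -1/2 = -18
b = r sin θ = 36 * -sqrt(3)/2 = -18*sqrt(3)
z = -18 - 18*sqrt(3)i


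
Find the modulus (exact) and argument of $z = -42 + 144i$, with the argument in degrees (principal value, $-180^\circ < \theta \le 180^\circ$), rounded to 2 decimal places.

|z| = sqrt((-42)^2 + 144^2) = 150
arg(z) = arctan(b/a) = arctan(144/-42) (quadrant-adjusted) = 106.26°


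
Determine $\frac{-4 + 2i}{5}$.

Divisor is real, so divide each part by 5:
= -4/5 + (2/5)i


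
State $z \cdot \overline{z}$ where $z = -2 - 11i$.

z * conjugate(z) = |z|^2 = a^2 + b^2
= (-2)^2 + (-11)^2 = 125


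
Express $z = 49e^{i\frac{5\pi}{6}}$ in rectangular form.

a = r cos θ = 49 * -sqrt(3)/2 = -49*sqrt(3)/2
b = r sin θ = 49 * 1/2 = 49/2
z = -49*sqrt(3)/2 + (49/2)i


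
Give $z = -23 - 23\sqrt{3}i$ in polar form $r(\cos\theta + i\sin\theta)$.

r = |z| = sqrt(a^2 + b^2) = sqrt((-23)^2 + (-23*sqrt(3))^2) = sqrt(529 + 1587) = sqrt(2116) = 46
θ = arctan(b/a) = arctan(-39.8372/-23) (quadrant-adjusted) = 240°
z = 46(cos 240° + i sin 240°)


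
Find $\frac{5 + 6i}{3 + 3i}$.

Multiply numerator and denominator by conjugate (3 - 3i):
= (5 + 6i)(3 - 3i) / (3^2 + 3^2)
= (33 + 3i) / 18
Divide through by 3: (11 + i) / 6
= 11/6 + (1/6)i


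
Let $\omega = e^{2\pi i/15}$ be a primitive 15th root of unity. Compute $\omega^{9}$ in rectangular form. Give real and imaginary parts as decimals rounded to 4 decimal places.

ω^9 = e^(2πi·9/15) = e^(i·6π/5)
= cos(6π/5) + i sin(6π/5)
= -0.8090 - 0.5878i


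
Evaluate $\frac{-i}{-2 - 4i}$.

Multiply numerator and denominator by conjugate (-2 + 4i):
= (-i)(-2 + 4i) / ((-2)^2 + (-4)^2)
= (4 + 2i) / 20
Divide through by 2: (2 + i) / 10
= 1/5 + (1/10)i


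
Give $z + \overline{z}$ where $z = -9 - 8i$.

z + conjugate(z) = (a + bi) + (a - bi) = 2a
= 2 * (-9) = -18


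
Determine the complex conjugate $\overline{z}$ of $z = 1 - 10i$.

If z = a + bi, then conjugate(z) = a - bi
conjugate(1 - 10i) = 1 + 10i


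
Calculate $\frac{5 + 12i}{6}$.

Divisor is real, so divide each part by 6:
= 5/6 + 2i


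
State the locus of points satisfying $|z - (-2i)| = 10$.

|z - z0| = r describes a circle centered at z0 with radius r
Here z0 = -2i and r = 10
Locus: Circle centered at (0, -2) with radius 10


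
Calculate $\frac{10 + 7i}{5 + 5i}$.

Multiply numerator and denominator by conjugate (5 - 5i):
= (10 + 7i)(5 - 5i) / (5^2 + 5^2)
= (85 - 15i) / 50
Divide through by 5: (17 - 3i) / 10
= 17/10 - (3/10)i


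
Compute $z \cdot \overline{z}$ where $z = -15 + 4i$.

z * conjugate(z) = |z|^2 = a^2 + b^2
= (-15)^2 + 4^2 = 241


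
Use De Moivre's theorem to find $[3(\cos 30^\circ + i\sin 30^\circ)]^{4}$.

By De Moivre: z^n = r^n(cos(nθ) + i sin(nθ))
= 3^4(cos(4*30°) + i sin(4*30°))
= 81(cos 120° + i sin 120°)
= -81/2 + (81*sqrt(3)/2)i


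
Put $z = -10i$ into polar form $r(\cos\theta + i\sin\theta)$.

r = |z| = sqrt(a^2 + b^2) = sqrt((0)^2 + (-10)^2) = sqrt(0 + 100) = sqrt(100) = 10
a = 0 and b < 0, so z lies on the negative imaginary axis: θ = 270°
z = 10(cos 270° + i sin 270°)


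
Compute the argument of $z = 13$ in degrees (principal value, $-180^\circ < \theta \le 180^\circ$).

b = 0 and a > 0, so z lies on the positive real axis: θ = 0°


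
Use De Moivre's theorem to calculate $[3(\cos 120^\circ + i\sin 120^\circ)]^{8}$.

By De Moivre: z^n = r^n(cos(nθ) + i sin(nθ))
= 3^8(cos(8*120°) + i sin(8*120°))
= 6561(cos 240° + i sin 240°)
= -6561/2 - (6561*sqrt(3)/2)i


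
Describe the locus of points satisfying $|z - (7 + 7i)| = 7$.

|z - z0| = r describes a circle centered at z0 with radius r
Here z0 = 7 + 7i and r = 7
Locus: Circle centered at (7, 7) with radius 7


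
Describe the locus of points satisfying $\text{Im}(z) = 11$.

Im(z) = y where z = x + yi; the equation y = 11 is satisfied by all points with that y-coordinate
Locus: Horizontal line y = 11


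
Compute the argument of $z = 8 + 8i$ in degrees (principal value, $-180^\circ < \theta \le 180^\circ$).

θ = arctan(b/a) = arctan(8/8) (quadrant-adjusted) = 45°


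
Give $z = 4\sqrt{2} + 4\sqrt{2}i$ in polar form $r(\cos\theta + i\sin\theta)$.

r = |z| = sqrt(a^2 + b^2) = sqrt((4*sqrt(2))^2 + (4*sqrt(2))^2) = sqrt(32 + 32) = sqrt(64) = 8
θ = arctan(b/a) = arctan(5.6569/5.6569) (quadrant-adjusted) = 45°
z = 8(cos 45° + i sin 45°)


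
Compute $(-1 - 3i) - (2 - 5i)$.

(-1 - 2) + (-3 - (-5))i = -3 + 2i


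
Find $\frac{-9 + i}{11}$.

Divisor is real, so divide each part by 11:
= -9/11 + (1/11)i


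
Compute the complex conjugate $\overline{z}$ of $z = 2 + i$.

If z = a + bi, then conjugate(z) = a - bi
conjugate(2 + i) = 2 - i


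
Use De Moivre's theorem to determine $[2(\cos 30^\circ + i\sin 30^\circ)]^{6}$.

By De Moivre: z^n = r^n(cos(nθ) + i sin(nθ))
= 2^6(cos(6*30°) + i sin(6*30°))
= 64(cos 180° + i sin 180°)
= -64


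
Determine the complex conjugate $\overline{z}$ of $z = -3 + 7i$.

If z = a + bi, then conjugate(z) = a - bi
conjugate(-3 + 7i) = -3 - 7i


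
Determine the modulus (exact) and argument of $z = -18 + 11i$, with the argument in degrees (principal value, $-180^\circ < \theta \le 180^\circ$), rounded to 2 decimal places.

|z| = sqrt((-18)^2 + 11^2) = sqrt(445)
arg(z) = arctan(b/a) = arctan(11/-18) (quadrant-adjusted) = 148.57°


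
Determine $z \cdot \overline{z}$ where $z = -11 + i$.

z * conjugate(z) = |z|^2 = a^2 + b^2
= (-11)^2 + 1^2 = 122


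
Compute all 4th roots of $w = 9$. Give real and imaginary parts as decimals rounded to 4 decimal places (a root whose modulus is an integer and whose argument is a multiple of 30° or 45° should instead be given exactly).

|w| = 9, arg(w) = 0°
Root modulus = 9^(1/4) ≈ 1.732051
Root arguments: θ_k = (0° + 360°k)/4 for k = 0, 1, ..., 3
Compute each root as (root modulus)(cos θ_k + i sin θ_k) using full-precision intermediates, then round to 4 decimal places.
Roots: 1.7321, 1.7321i, -1.7321, -1.7321i


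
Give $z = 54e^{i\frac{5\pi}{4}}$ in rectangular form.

a = r cos θ = 54 * -sqrt(2)/2 = -27*sqrt(2)
b = r sin θ = 54 * -sqrt(2)/2 = -27*sqrt(2)
z = -27*sqrt(2) - 27*sqrt(2)i


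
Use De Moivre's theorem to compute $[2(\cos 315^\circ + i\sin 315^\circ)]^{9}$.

By De Moivre: z^n = r^n(cos(nθ) + i sin(nθ))
= 2^9(cos(9*315°) + i sin(9*315°))
= 512(cos 315° + i sin 315°)
= 256*sqrt(2) - 256*sqrt(2)i


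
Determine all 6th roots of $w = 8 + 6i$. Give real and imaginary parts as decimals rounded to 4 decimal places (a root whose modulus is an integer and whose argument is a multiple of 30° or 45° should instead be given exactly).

|w| = 10, arg(w) ≈ 36.869898°
Root modulus = 10^(1/6) ≈ 1.467799
Root arguments: θ_k = (arg(w) + 360°k)/6 for k = 0, 1, ..., 5
Compute each root as (root modulus)(cos θ_k + i sin θ_k) using full-precision intermediates, then round to 4 decimal places.
Roots: 1.4594 + 0.1571i, 0.5936 + 1.3424i, -0.8658 + 1.1853i, -1.4594 - 0.1571i, -0.5936 - 1.3424i, 0.8658 - 1.1853i


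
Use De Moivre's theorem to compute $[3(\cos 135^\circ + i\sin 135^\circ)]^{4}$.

By De Moivre: z^n = r^n(cos(nθ) + i sin(nθ))
= 3^4(cos(4*135°) + i sin(4*135°))
= 81(cos 180° + i sin 180°)
= -81


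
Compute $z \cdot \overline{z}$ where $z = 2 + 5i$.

z * conjugate(z) = |z|^2 = a^2 + b^2
= 2^2 + 5^2 = 29


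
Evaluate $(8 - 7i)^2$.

(a + bi)^2 = a^2 - b^2 + 2abi
= 8^2 - (-7)^2 + 2*8*(-7)i
= 15 - 112i


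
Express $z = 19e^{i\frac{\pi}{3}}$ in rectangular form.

a = r cos θ = 19 * 1/2 = 19/2
b = r sin θ = 19 * sqrt(3)/2 = 19*sqrt(3)/2
z = 19/2 + (19*sqrt(3)/2)i


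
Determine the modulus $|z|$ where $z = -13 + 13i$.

|z| = sqrt(a^2 + b^2) = sqrt((-13)^2 + 13^2) = sqrt(338) = sqrt(338)


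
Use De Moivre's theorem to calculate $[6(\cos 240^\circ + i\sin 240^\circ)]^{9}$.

By De Moivre: z^n = r^n(cos(nθ) + i sin(nθ))
= 6^9(cos(9*240°) + i sin(9*240°))
= 10077696(cos 0° + i sin 0°)
= 10077696


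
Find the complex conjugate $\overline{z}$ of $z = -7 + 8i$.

If z = a + bi, then conjugate(z) = a - bi
conjugate(-7 + 8i) = -7 - 8i


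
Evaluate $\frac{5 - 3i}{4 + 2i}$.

Multiply numerator and denominator by conjugate (4 - 2i):
= (5 - 3i)(4 - 2i) / (4^2 + 2^2)
= (14 - 22i) / 20
Divide through by 2: (7 - 11i) / 10
= 7/10 - (11/10)i


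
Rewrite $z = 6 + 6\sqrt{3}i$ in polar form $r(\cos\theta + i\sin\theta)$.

r = |z| = sqrt(a^2 + b^2) = sqrt((6)^2 + (6*sqrt(3))^2) = sqrt(36 + 108) = sqrt(144) = 12
θ = arctan(b/a) = arctan(10.3923/6) (quadrant-adjusted) = 60°
z = 12(cos 60° + i sin 60°)


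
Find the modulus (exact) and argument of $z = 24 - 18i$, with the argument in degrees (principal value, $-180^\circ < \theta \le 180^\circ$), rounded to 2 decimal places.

|z| = sqrt(24^2 + (-18)^2) = 30
arg(z) = arctan(b/a) = arctan(-18/24) (quadrant-adjusted) = -36.87°


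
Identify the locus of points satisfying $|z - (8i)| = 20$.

|z - z0| = r describes a circle centered at z0 with radius r
Here z0 = 8i and r = 20
Locus: Circle centered at (0, 8) with radius 20


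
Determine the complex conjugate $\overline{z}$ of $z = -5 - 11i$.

If z = a + bi, then conjugate(z) = a - bi
conjugate(-5 - 11i) = -5 + 11i


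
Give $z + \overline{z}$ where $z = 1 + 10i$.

z + conjugate(z) = (a + bi) + (a - bi) = 2a
= 2 * 1 = 2


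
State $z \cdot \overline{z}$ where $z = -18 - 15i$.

z * conjugate(z) = |z|^2 = a^2 + b^2
= (-18)^2 + (-15)^2 = 549


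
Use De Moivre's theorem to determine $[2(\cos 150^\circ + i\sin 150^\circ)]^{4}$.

By De Moivre: z^n = r^n(cos(nθ) + i sin(nθ))
= 2^4(cos(4*150°) + i sin(4*150°))
= 16(cos 240° + i sin 240°)
= -8 - 8*sqrt(3)i


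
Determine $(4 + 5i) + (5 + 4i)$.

(4 + 5) + (5 + 4)i = 9 + 9i


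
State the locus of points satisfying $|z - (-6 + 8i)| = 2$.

|z - z0| = r describes a circle centered at z0 with radius r
Here z0 = -6 + 8i and r = 2
Locus: Circle centered at (-6, 8) with radius 2


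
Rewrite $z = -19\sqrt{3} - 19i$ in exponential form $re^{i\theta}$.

r = |z| = sqrt((-19*sqrt(3))^2 + (-19)^2) = sqrt(1083 + 361) = sqrt(1444) = 38
θ = arctan(b/a) = arctan(-19/-32.909) (quadrant-adjusted) = 210° = 7π/6
z = 38e^(i*7π/6)


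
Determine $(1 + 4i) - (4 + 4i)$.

(1 - 4) + (4 - 4)i = -3


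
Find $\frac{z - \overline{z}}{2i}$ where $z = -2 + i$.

z - conjugate(z) = 2bi
(z - conjugate(z))/(2i) = 2bi/(2i) = b = 1


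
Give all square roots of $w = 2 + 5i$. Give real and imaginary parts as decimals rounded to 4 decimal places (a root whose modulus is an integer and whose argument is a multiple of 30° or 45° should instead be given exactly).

|w| = sqrt(29) ≈ 5.385165, arg(w) ≈ 68.198591°
Root modulus = sqrt(29)^(1/2) ≈ 2.320596
Root arguments: θ_k = (arg(w) + 360°k)/2 for k = 0, 1, ..., 1
Compute each root as (root modulus)(cos θ_k + i sin θ_k) using full-precision intermediates, then round to 4 decimal places.
Roots: 1.9216 + 1.3010i, -1.9216 - 1.3010i


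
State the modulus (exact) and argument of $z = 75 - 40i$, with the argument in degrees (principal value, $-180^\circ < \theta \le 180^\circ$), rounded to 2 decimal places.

|z| = sqrt(75^2 + (-40)^2) = 85
arg(z) = arctan(b/a) = arctan(-40/75) (quadrant-adjusted) = -28.07°


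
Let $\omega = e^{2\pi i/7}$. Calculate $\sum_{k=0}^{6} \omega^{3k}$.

Let ζ = ω^3 = e^(2πi·3/7). Since 7 ∤ 3, ζ ≠ 1.
Sum = Σ_{k=0}^{6} ζ^k = (ζ^7 - 1)/(ζ - 1) = (ω^{3·7} - 1)/(ζ - 1) = (1 - 1)/(ζ - 1) = 0


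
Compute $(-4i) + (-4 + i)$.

(0 + (-4)) + (-4 + 1)i = -4 - 3i


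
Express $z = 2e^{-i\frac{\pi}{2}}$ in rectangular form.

a = r cos θ = 2 * 0 = 0
b = r sin θ = 2 * -1 = -2
z = -2i


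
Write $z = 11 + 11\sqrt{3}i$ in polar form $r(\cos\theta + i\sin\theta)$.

r = |z| = sqrt(a^2 + b^2) = sqrt((11)^2 + (11*sqrt(3))^2) = sqrt(121 + 363) = sqrt(484) = 22
θ = arctan(b/a) = arctan(19.0526/11) (quadrant-adjusted) = 60°
z = 22(cos 60° + i sin 60°)


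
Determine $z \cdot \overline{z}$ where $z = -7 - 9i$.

z * conjugate(z) = |z|^2 = a^2 + b^2
= (-7)^2 + (-9)^2 = 130


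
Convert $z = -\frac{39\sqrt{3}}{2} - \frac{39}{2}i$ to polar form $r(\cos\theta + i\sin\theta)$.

r = |z| = sqrt(a^2 + b^2) = sqrt((-39*sqrt(3)/2)^2 + (-39/2)^2) = sqrt(4563/4 + 1521/4) = sqrt(1521) = 39
θ = arctan(b/a) = arctan(-19.5/-33.775) (quadrant-adjusted) = 210°
z = 39(cos 210° + i sin 210°)


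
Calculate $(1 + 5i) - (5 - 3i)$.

(1 - 5) + (5 - (-3))i = -4 + 8i


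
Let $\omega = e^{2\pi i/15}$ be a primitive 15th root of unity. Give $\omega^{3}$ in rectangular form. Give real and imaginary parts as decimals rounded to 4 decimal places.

ω^3 = e^(2πi·3/15) = e^(i·2π/5)
= cos(2π/5) + i sin(2π/5)
= 0.3090 + 0.9511i


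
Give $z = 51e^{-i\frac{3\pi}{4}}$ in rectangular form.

a = r cos θ = 51 * -sqrt(2)/2 = -51*sqrt(2)/2
b = r sin θ = 51 * -sqrt(2)/2 = -51*sqrt(2)/2
z = -51*sqrt(2)/2 - (51*sqrt(2)/2)i


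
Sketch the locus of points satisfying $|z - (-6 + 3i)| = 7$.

|z - z0| = r describes a circle centered at z0 with radius r
Here z0 = -6 + 3i and r = 7
Locus: Circle centered at (-6, 3) with radius 7


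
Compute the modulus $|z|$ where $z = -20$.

|z| = sqrt(a^2 + b^2) = sqrt((-20)^2 + 0^2) = sqrt(400) = 20


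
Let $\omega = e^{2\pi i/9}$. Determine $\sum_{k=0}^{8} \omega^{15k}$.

Let ζ = ω^15 = e^(2πi·15/9). Since 9 ∤ 15, ζ ≠ 1.
Sum = Σ_{k=0}^{8} ζ^k = (ζ^9 - 1)/(ζ - 1) = (ω^{15·9} - 1)/(ζ - 1) = (1 - 1)/(ζ - 1) = 0


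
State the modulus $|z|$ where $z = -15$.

|z| = sqrt(a^2 + b^2) = sqrt((-15)^2 + 0^2) = sqrt(225) = 15


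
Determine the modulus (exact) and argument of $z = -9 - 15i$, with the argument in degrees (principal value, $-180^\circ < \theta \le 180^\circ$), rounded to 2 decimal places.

|z| = sqrt((-9)^2 + (-15)^2) = sqrt(306)
arg(z) = arctan(b/a) = arctan(-15/-9) (quadrant-adjusted) = -120.96°


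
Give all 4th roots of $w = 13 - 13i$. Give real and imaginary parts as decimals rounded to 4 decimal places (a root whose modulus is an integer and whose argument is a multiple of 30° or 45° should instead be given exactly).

|w| = sqrt(338) ≈ 18.384776, arg(w) = 315°
Root modulus = sqrt(338)^(1/4) ≈ 2.070688
Root arguments: θ_k = (315° + 360°k)/4 for k = 0, 1, ..., 3
Compute each root as (root modulus)(cos θ_k + i sin θ_k) using full-precision intermediates, then round to 4 decimal places.
Roots: 0.4040 + 2.0309i, -2.0309 + 0.4040i, -0.4040 - 2.0309i, 2.0309 - 0.4040i


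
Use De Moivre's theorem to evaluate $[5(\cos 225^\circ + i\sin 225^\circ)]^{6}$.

By De Moivre: z^n = r^n(cos(nθ) + i sin(nθ))
= 5^6(cos(6*225°) + i sin(6*225°))
= 15625(cos 270° + i sin 270°)
= -15625i


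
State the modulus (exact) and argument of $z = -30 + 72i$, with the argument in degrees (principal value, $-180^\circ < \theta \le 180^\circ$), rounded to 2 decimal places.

|z| = sqrt((-30)^2 + 72^2) = 78
arg(z) = arctan(b/a) = arctan(72/-30) (quadrant-adjusted) = 112.62°


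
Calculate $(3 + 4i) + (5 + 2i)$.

(3 + 5) + (4 + 2)i = 8 + 6i


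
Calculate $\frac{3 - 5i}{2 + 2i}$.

Multiply numerator and denominator by conjugate (2 - 2i):
= (3 - 5i)(2 - 2i) / (2^2 + 2^2)
= (-4 - 16i) / 8
Divide through by 4: (-1 - 4i) / 2
= -1/2 - 2i


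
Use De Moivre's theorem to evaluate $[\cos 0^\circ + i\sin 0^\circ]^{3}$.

By De Moivre: z^n = r^n(cos(nθ) + i sin(nθ))
= 1^3(cos(3*0°) + i sin(3*0°))
= 1(cos 0° + i sin 0°)
= 1


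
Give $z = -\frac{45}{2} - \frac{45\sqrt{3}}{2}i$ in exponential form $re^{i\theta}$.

r = |z| = sqrt((-45/2)^2 + (-45*sqrt(3)/2)^2) = sqrt(2025/4 + 6075/4) = sqrt(2025) = 45
θ = arctan(b/a) = arctan(-38.9711/-22.5) (quadrant-adjusted) = -120° = -2π/3
z = 45e^(-i*2π/3)


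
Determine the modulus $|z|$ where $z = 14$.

|z| = sqrt(a^2 + b^2) = sqrt(14^2 + 0^2) = sqrt(196) = 14


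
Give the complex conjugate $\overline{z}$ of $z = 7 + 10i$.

If z = a + bi, then conjugate(z) = a - bi
conjugate(7 + 10i) = 7 - 10i


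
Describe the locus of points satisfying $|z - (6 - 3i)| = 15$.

|z - z0| = r describes a circle centered at z0 with radius r
Here z0 = 6 - 3i and r = 15
Locus: Circle centered at (6, -3) with radius 15


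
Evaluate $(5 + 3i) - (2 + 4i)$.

(5 - 2) + (3 - 4)i = 3 - i


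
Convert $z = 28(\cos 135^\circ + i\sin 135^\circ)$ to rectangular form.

a = r cos θ = 28 * -sqrt(2)/2 = -14*sqrt(2)
b = r sin θ = 28 * sqrt(2)/2 = 14*sqrt(2)
z = -14*sqrt(2) + 14*sqrt(2)i


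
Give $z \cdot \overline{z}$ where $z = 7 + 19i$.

z * conjugate(z) = |z|^2 = a^2 + b^2
= 7^2 + 19^2 = 410


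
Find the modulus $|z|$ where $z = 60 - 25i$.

|z| = sqrt(a^2 + b^2) = sqrt(60^2 + (-25)^2) = sqrt(4225) = 65


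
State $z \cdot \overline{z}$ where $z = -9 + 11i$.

z * conjugate(z) = |z|^2 = a^2 + b^2
= (-9)^2 + 11^2 = 202


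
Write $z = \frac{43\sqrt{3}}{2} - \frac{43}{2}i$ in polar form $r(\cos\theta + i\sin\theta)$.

r = |z| = sqrt(a^2 + b^2) = sqrt((43*sqrt(3)/2)^2 + (-43/2)^2) = sqrt(5547/4 + 1849/4) = sqrt(1849) = 43
θ = arctan(b/a) = arctan(-21.5/37.2391) (quadrant-adjusted) = 330°
z = 43(cos 330° + i sin 330°)


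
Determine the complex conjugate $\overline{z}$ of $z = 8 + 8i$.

If z = a + bi, then conjugate(z) = a - bi
conjugate(8 + 8i) = 8 - 8i


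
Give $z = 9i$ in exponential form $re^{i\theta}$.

r = |z| = sqrt((0)^2 + (9)^2) = sqrt(0 + 81) = sqrt(81) = 9
a = 0 and b > 0, so z lies on the positive imaginary axis: θ = 90° = π/2
z = 9e^(i*π/2)


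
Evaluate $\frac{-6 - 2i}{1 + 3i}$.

Multiply numerator and denominator by conjugate (1 - 3i):
= (-6 - 2i)(1 - 3i) / (1^2 + 3^2)
= (-12 + 16i) / 10
Divide through by 2: (-6 + 8i) / 5
= -6/5 + (8/5)i


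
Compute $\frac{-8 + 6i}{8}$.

Divisor is real, so divide each part by 8:
= -1 + (3/4)i


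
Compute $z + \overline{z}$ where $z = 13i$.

z + conjugate(z) = (a + bi) + (a - bi) = 2a
= 2 * 0 = 0


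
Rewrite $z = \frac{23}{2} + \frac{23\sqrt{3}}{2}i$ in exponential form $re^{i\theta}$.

r = |z| = sqrt((23/2)^2 + (23*sqrt(3)/2)^2) = sqrt(529/4 + 1587/4) = sqrt(529) = 23
θ = arctan(b/a) = arctan(19.9186/11.5) (quadrant-adjusted) = 60° = π/3
z = 23e^(i*π/3)


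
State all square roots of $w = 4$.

|w| = 4, arg(w) = 0°
Root modulus = 4^(1/2) = 2
Root arguments: θ_k = (0° + 360°k)/2 for k = 0, 1, ..., 1
Roots: 2, -2


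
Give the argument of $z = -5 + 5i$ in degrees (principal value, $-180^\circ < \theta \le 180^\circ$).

θ = arctan(b/a) = arctan(5/-5) (quadrant-adjusted) = 135°


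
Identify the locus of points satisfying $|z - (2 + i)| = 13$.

|z - z0| = r describes a circle centered at z0 with radius r
Here z0 = 2 + i and r = 13
Locus: Circle centered at (2, 1) with radius 13


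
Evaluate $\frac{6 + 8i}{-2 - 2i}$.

Multiply numerator and denominator by conjugate (-2 + 2i):
= (6 + 8i)(-2 + 2i) / ((-2)^2 + (-2)^2)
= (-28 - 4i) / 8
Divide through by 4: (-7 - i) / 2
= -7/2 - (1/2)i


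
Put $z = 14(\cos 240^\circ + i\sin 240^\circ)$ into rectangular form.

a = r cos θ = 14 * -1/2 = -7
b = r sin θ = 14 * -sqrt(3)/2 = -7*sqrt(3)
z = -7 - 7*sqrt(3)i


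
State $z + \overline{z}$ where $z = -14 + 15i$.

z + conjugate(z) = (a + bi) + (a - bi) = 2a
= 2 * (-14) = -28


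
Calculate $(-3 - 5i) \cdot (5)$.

(a1*a2 - b1*b2) + (a1*b2 + b1*a2)i
= (-15 - 0) + (0 + (-25))i
= -15 - 25i


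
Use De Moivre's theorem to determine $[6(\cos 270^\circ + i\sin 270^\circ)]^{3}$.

By De Moivre: z^n = r^n(cos(nθ) + i sin(nθ))
= 6^3(cos(3*270°) + i sin(3*270°))
= 216(cos 90° + i sin 90°)
= 216i


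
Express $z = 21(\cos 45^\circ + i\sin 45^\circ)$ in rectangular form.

a = r cos θ = 21 * sqrt(2)/2 = 21*sqrt(2)/2
b = r sin θ = 21 * sqrt(2)/2 = 21*sqrt(2)/2
z = 21*sqrt(2)/2 + (21*sqrt(2)/2)i


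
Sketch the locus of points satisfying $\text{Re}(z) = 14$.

Re(z) = x where z = x + yi; the equation x = 14 is satisfied by all points with that x-coordinate
Locus: Vertical line x = 14


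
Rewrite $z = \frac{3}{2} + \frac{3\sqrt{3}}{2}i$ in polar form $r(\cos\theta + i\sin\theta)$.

r = |z| = sqrt(a^2 + b^2) = sqrt((3/2)^2 + (3*sqrt(3)/2)^2) = sqrt(9/4 + 27/4) = sqrt(9) = 3
θ = arctan(b/a) = arctan(2.5981/1.5) (quadrant-adjusted) = 60°
z = 3(cos 60° + i sin 60°)


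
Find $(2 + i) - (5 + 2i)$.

(2 - 5) + (1 - 2)i = -3 - i


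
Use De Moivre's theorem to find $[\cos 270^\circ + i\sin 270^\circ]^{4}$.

By De Moivre: z^n = r^n(cos(nθ) + i sin(nθ))
= 1^4(cos(4*270°) + i sin(4*270°))
= 1(cos 0° + i sin 0°)
= 1


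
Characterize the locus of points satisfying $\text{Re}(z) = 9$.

Re(z) = x where z = x + yi; the equation x = 9 is satisfied by all points with that x-coordinate
Locus: Vertical line x = 9


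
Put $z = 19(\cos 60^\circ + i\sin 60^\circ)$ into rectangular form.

a = r cos θ = 19 * 1/2 = 19/2
b = r sin θ = 19 * sqrt(3)/2 = 19*sqrt(3)/2
z = 19/2 + (19*sqrt(3)/2)i


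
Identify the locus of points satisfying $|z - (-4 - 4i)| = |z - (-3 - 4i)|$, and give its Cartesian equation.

|z - z1| = |z - z2| means z is equidistant from z1 and z2,
i.e. the perpendicular bisector of the segment from (-4, -4) to (-3, -4) (midpoint (-7/2, -4)).
With z = x + yi, square both sides:
(x - (-4))^2 + (y - (-4))^2 = (x - (-3))^2 + (y - (-4))^2
The x^2 and y^2 terms cancel: 2x + 0y = 25 - 32 = -7
Simplify: x = -7/2
Locus: Perpendicular bisector of the segment from (-4, -4) to (-3, -4): the line x = -7/2


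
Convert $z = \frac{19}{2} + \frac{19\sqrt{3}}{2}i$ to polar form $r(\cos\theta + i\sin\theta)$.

r = |z| = sqrt(a^2 + b^2) = sqrt((19/2)^2 + (19*sqrt(3)/2)^2) = sqrt(361/4 + 1083/4) = sqrt(361) = 19
θ = arctan(b/a) = arctan(16.4545/9.5) (quadrant-adjusted) = 60°
z = 19(cos 60° + i sin 60°)


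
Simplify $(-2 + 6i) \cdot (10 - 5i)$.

(a1*a2 - b1*b2) + (a1*b2 + b1*a2)i
= (-20 - (-30)) + (10 + 60)i
= 10 + 70i


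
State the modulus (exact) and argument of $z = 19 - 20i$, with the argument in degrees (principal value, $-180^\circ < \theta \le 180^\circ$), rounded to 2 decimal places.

|z| = sqrt(19^2 + (-20)^2) = sqrt(761)
arg(z) = arctan(b/a) = arctan(-20/19) (quadrant-adjusted) = -46.47°


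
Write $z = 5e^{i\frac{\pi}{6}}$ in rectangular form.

a = r cos θ = 5 * sqrt(3)/2 = 5*sqrt(3)/2
b = r sin θ = 5 * 1/2 = 5/2
z = 5*sqrt(3)/2 + (5/2)i


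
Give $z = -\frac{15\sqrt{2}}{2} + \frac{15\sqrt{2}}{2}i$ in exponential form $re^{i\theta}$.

r = |z| = sqrt((-15*sqrt(2)/2)^2 + (15*sqrt(2)/2)^2) = sqrt(225/2 + 225/2) = sqrt(225) = 15
θ = arctan(b/a) = arctan(10.6066/-10.6066) (quadrant-adjusted) = 135° = 3π/4
z = 15e^(i*3π/4)


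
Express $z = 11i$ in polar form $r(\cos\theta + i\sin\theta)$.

r = |z| = sqrt(a^2 + b^2) = sqrt((0)^2 + (11)^2) = sqrt(0 + 121) = sqrt(121) = 11
a = 0 and b > 0, so z lies on the positive imaginary axis: θ = 90°
z = 11(cos 90° + i sin 90°)


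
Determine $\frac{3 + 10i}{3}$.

Divisor is real, so divide each part by 3:
= 1 + (10/3)i


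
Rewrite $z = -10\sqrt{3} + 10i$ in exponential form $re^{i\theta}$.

r = |z| = sqrt((-10*sqrt(3))^2 + (10)^2) = sqrt(300 + 100) = sqrt(400) = 20
θ = arctan(b/a) = arctan(10/-17.3205) (quadrant-adjusted) = 150° = 5π/6
z = 20e^(i*5π/6)


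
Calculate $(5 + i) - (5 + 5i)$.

(5 - 5) + (1 - 5)i = -4i


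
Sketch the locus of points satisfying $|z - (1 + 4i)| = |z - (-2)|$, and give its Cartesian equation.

|z - z1| = |z - z2| means z is equidistant from z1 and z2,
i.e. the perpendicular bisector of the segment from (1, 4) to (-2, 0) (midpoint (-1/2, 2)).
With z = x + yi, square both sides:
(x - 1)^2 + (y - 4)^2 = (x - (-2))^2 + (y - 0)^2
The x^2 and y^2 terms cancel: -6x + (-8)y = 4 - 17 = -13
Simplify: 6x + 8y = 13
Locus: Perpendicular bisector of the segment from (1, 4) to (-2, 0): the line 6x + 8y = 13


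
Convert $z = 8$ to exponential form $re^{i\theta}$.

r = |z| = sqrt((8)^2 + (0)^2) = sqrt(64 + 0) = sqrt(64) = 8
b = 0 and a > 0, so z lies on the positive real axis: θ = 0
z = 8e^(i*0) = 8


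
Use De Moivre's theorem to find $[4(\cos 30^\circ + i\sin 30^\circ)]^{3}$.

By De Moivre: z^n = r^n(cos(nθ) + i sin(nθ))
= 4^3(cos(3*30°) + i sin(3*30°))
= 64(cos 90° + i sin 90°)
= 64i


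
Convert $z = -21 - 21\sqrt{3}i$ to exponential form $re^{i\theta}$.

r = |z| = sqrt((-21)^2 + (-21*sqrt(3))^2) = sqrt(441 + 1323) = sqrt(1764) = 42
θ = arctan(b/a) = arctan(-36.3731/-21) (quadrant-adjusted) = 240° = 4π/3
z = 42e^(i*4π/3)


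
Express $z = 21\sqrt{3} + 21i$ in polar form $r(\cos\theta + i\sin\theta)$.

r = |z| = sqrt(a^2 + b^2) = sqrt((21*sqrt(3))^2 + (21)^2) = sqrt(1323 + 441) = sqrt(1764) = 42
θ = arctan(b/a) = arctan(21/36.3731) (quadrant-adjusted) = 30°
z = 42(cos 30° + i sin 30°)


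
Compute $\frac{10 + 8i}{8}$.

Divisor is real, so divide each part by 8:
= 5/4 + i


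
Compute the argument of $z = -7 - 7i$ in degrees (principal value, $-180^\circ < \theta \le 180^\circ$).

θ = arctan(b/a) = arctan(-7/-7) (quadrant-adjusted) = -135°


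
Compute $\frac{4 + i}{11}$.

Divisor is real, so divide each part by 11:
= 4/11 + (1/11)i


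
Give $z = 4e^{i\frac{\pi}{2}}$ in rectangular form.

a = r cos θ = 4 * 0 = 0
b = r sin θ = 4 * 1 = 4
z = 4i


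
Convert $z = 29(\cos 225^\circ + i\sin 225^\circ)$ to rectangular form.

a = r cos θ = 29 * -sqrt(2)/2 = -29*sqrt(2)/2
b = r sin θ = 29 * -sqrt(2)/2 = -29*sqrt(2)/2
z = -29*sqrt(2)/2 - (29*sqrt(2)/2)i


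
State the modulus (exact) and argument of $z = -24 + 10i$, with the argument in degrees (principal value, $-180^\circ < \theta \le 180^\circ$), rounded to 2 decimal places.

|z| = sqrt((-24)^2 + 10^2) = 26
arg(z) = arctan(b/a) = arctan(10/-24) (quadrant-adjusted) = 157.38°


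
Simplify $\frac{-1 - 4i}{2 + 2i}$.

Multiply numerator and denominator by conjugate (2 - 2i):
= (-1 - 4i)(2 - 2i) / (2^2 + 2^2)
= (-10 - 6i) / 8
Divide through by 2: (-5 - 3i) / 4
= -5/4 - (3/4)i


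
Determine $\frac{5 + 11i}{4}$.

Divisor is real, so divide each part by 4:
= 5/4 + (11/4)i


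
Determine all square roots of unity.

ω_k = e^(2πik/2) = cos(2πk/2) + i sin(2πk/2) for k = 0, 1, ..., 1
Roots: 1, -1


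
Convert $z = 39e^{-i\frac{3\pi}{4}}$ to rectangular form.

a = r cos θ = 39 * -sqrt(2)/2 = -39*sqrt(2)/2
b = r sin θ = 39 * -sqrt(2)/2 = -39*sqrt(2)/2
z = -39*sqrt(2)/2 - (39*sqrt(2)/2)i


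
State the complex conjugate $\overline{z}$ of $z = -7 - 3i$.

If z = a + bi, then conjugate(z) = a - bi
conjugate(-7 - 3i) = -7 + 3i


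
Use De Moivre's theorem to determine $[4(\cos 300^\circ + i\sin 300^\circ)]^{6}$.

By De Moivre: z^n = r^n(cos(nθ) + i sin(nθ))
= 4^6(cos(6*300°) + i sin(6*300°))
= 4096(cos 0° + i sin 0°)
= 4096


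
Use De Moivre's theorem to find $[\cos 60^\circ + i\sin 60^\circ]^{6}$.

By De Moivre: z^n = r^n(cos(nθ) + i sin(nθ))
= 1^6(cos(6*60°) + i sin(6*60°))
= 1(cos 0° + i sin 0°)
= 1


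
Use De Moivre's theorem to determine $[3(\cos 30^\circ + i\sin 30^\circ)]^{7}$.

By De Moivre: z^n = r^n(cos(nθ) + i sin(nθ))
= 3^7(cos(7*30°) + i sin(7*30°))
= 2187(cos 210° + i sin 210°)
= -2187*sqrt(3)/2 - (2187/2)i


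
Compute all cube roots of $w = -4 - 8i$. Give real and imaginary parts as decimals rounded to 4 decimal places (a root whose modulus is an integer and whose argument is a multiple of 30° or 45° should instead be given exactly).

|w| = sqrt(80) ≈ 8.944272, arg(w) ≈ 243.434949°
Root modulus = sqrt(80)^(1/3) ≈ 2.075782
Root arguments: θ_k = (arg(w) + 360°k)/3 for k = 0, 1, ..., 2
Compute each root as (root modulus)(cos θ_k + i sin θ_k) using full-precision intermediates, then round to 4 decimal places.
Roots: 0.3195 + 2.0510i, -1.9360 - 0.7488i, 1.6165 - 1.3022i


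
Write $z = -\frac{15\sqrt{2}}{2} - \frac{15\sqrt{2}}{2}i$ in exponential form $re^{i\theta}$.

r = |z| = sqrt((-15*sqrt(2)/2)^2 + (-15*sqrt(2)/2)^2) = sqrt(225/2 + 225/2) = sqrt(225) = 15
θ = arctan(b/a) = arctan(-10.6066/-10.6066) (quadrant-adjusted) = -135° = -3π/4
z = 15e^(-i*3π/4)


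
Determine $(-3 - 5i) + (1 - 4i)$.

(-3 + 1) + (-5 + (-4))i = -2 - 9i


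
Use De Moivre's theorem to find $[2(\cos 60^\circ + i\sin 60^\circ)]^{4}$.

By De Moivre: z^n = r^n(cos(nθ) + i sin(nθ))
= 2^4(cos(4*60°) + i sin(4*60°))
= 16(cos 240° + i sin 240°)
= -8 - 8*sqrt(3)i


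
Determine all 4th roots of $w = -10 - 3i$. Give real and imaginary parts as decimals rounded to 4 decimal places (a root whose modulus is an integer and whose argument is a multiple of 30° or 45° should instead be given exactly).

|w| = sqrt(109) ≈ 10.440307, arg(w) ≈ 196.699244°
Root modulus = sqrt(109)^(1/4) ≈ 1.797539
Root arguments: θ_k = (arg(w) + 360°k)/4 for k = 0, 1, ..., 3
Compute each root as (root modulus)(cos θ_k + i sin θ_k) using full-precision intermediates, then round to 4 decimal places.
Roots: 1.1751 + 1.3602i, -1.3602 + 1.1751i, -1.1751 - 1.3602i, 1.3602 - 1.1751i


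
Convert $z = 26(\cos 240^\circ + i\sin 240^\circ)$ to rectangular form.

a = r cos θ = 26 * -1/2 = -13
b = r sin θ = 26 * -sqrt(3)/2 = -13*sqrt(3)
z = -13 - 13*sqrt(3)i


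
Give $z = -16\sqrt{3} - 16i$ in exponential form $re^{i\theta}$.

r = |z| = sqrt((-16*sqrt(3))^2 + (-16)^2) = sqrt(768 + 256) = sqrt(1024) = 32
θ = arctan(b/a) = arctan(-16/-27.7128) (quadrant-adjusted) = -150° = -5π/6
z = 32e^(-i*5π/6)


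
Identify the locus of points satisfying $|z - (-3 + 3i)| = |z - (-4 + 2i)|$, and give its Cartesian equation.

|z - z1| = |z - z2| means z is equidistant from z1 and z2,
i.e. the perpendicular bisector of the segment from (-3, 3) to (-4, 2) (midpoint (-7/2, 5/2)).
With z = x + yi, square both sides:
(x - (-3))^2 + (y - 3)^2 = (x - (-4))^2 + (y - 2)^2
The x^2 and y^2 terms cancel: -2x + (-2)y = 20 - 18 = 2
Simplify: x + y = -1
Locus: Perpendicular bisector of the segment from (-3, 3) to (-4, 2): the line x + y = -1


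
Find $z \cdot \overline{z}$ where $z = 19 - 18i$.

z * conjugate(z) = |z|^2 = a^2 + b^2
= 19^2 + (-18)^2 = 685


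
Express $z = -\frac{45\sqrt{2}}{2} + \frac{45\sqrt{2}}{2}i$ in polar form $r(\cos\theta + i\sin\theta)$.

r = |z| = sqrt(a^2 + b^2) = sqrt((-45*sqrt(2)/2)^2 + (45*sqrt(2)/2)^2) = sqrt(2025/2 + 2025/2) = sqrt(2025) = 45
θ = arctan(b/a) = arctan(31.8198/-31.8198) (quadrant-adjusted) = 135°
z = 45(cos 135° + i sin 135°)


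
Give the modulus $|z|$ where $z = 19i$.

|z| = sqrt(a^2 + b^2) = sqrt(0^2 + 19^2) = sqrt(361) = 19


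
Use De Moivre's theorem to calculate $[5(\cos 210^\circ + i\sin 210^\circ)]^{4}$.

By De Moivre: z^n = r^n(cos(nθ) + i sin(nθ))
= 5^4(cos(4*210°) + i sin(4*210°))
= 625(cos 120° + i sin 120°)
= -625/2 + (625*sqrt(3)/2)i


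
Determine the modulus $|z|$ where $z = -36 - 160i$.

|z| = sqrt(a^2 + b^2) = sqrt((-36)^2 + (-160)^2) = sqrt(26896) = 164


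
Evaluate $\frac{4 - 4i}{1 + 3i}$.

Multiply numerator and denominator by conjugate (1 - 3i):
= (4 - 4i)(1 - 3i) / (1^2 + 3^2)
= (-8 - 16i) / 10
Divide through by 2: (-4 - 8i) / 5
= -4/5 - (8/5)i


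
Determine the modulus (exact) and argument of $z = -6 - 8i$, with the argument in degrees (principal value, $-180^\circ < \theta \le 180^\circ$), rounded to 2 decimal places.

|z| = sqrt((-6)^2 + (-8)^2) = 10
arg(z) = arctan(b/a) = arctan(-8/-6) (quadrant-adjusted) = -126.87°


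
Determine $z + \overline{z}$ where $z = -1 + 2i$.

z + conjugate(z) = (a + bi) + (a - bi) = 2a
= 2 * (-1) = -2


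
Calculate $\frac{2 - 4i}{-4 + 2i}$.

Multiply numerator and denominator by conjugate (-4 - 2i):
= (2 - 4i)(-4 - 2i) / ((-4)^2 + 2^2)
= (-16 + 12i) / 20
Divide through by 4: (-4 + 3i) / 5
= -4/5 + (3/5)i


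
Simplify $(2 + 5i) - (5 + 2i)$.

(2 - 5) + (5 - 2)i = -3 + 3i


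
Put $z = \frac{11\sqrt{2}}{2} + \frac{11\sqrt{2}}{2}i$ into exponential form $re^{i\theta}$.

r = |z| = sqrt((11*sqrt(2)/2)^2 + (11*sqrt(2)/2)^2) = sqrt(121/2 + 121/2) = sqrt(121) = 11
θ = arctan(b/a) = arctan(7.7782/7.7782) (quadrant-adjusted) = 45° = π/4
z = 11e^(i*π/4)


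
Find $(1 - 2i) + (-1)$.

(1 + (-1)) + (-2 + 0)i = -2i


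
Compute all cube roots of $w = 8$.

|w| = 8, arg(w) = 0°
Root modulus = 8^(1/3) = 2
Root arguments: θ_k = (0° + 360°k)/3 for k = 0, 1, ..., 2
Roots: 2, -1 + sqrt(3)i, -1 - sqrt(3)i


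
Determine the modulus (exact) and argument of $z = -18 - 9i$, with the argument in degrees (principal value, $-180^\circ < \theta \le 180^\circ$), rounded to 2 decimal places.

|z| = sqrt((-18)^2 + (-9)^2) = sqrt(405)
arg(z) = arctan(b/a) = arctan(-9/-18) (quadrant-adjusted) = -153.43°


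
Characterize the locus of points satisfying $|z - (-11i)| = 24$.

|z - z0| = r describes a circle centered at z0 with radius r
Here z0 = -11i and r = 24
Locus: Circle centered at (0, -11) with radius 24


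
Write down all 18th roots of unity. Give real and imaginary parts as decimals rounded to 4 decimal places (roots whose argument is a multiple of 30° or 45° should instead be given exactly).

ω_k = e^(2πik/18) = cos(2πk/18) + i sin(2πk/18) for k = 0, 1, ..., 17
Roots: 1, 0.9397 + 0.3420i, 0.7660 + 0.6428i, 1/2 + (sqrt(3)/2)i, 0.1736 + 0.9848i, -0.1736 + 0.9848i, -1/2 + (sqrt(3)/2)i, -0.7660 + 0.6428i, -0.9397 + 0.3420i, -1, -0.9397 - 0.3420i, -0.7660 - 0.6428i, -1/2 - (sqrt(3)/2)i, -0.1736 - 0.9848i, 0.1736 - 0.9848i, 1/2 - (sqrt(3)/2)i, 0.7660 - 0.6428i, 0.9397 - 0.3420i


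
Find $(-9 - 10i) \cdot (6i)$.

(a1*a2 - b1*b2) + (a1*b2 + b1*a2)i
= (0 - (-60)) + (-54 + 0)i
= 60 - 54i


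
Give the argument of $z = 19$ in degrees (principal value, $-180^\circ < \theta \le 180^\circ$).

b = 0 and a > 0, so z lies on the positive real axis: θ = 0°


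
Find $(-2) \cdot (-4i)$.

(a1*a2 - b1*b2) + (a1*b2 + b1*a2)i
= (0 - 0) + (8 + 0)i
= 8i


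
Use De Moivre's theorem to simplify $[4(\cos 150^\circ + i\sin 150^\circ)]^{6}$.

By De Moivre: z^n = r^n(cos(nθ) + i sin(nθ))
= 4^6(cos(6*150°) + i sin(6*150°))
= 4096(cos 180° + i sin 180°)
= -4096


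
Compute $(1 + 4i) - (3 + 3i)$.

(1 - 3) + (4 - 3)i = -2 + i


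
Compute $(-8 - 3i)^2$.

(a + bi)^2 = a^2 - b^2 + 2abi
= (-8)^2 - (-3)^2 + 2*(-8)*(-3)i
= 55 + 48i


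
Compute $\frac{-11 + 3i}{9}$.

Divisor is real, so divide each part by 9:
= -11/9 + (1/3)i


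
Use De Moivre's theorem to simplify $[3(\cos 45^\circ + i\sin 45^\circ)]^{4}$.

By De Moivre: z^n = r^n(cos(nθ) + i sin(nθ))
= 3^4(cos(4*45°) + i sin(4*45°))
= 81(cos 180° + i sin 180°)
= -81


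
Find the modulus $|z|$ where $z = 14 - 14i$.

|z| = sqrt(a^2 + b^2) = sqrt(14^2 + (-14)^2) = sqrt(392) = sqrt(392)


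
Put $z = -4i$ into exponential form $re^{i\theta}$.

r = |z| = sqrt((0)^2 + (-4)^2) = sqrt(0 + 16) = sqrt(16) = 4
a = 0 and b < 0, so z lies on the negative imaginary axis: θ = -90° = -π/2
z = 4e^(-i*π/2)


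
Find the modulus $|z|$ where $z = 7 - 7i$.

|z| = sqrt(a^2 + b^2) = sqrt(7^2 + (-7)^2) = sqrt(98) = sqrt(98)


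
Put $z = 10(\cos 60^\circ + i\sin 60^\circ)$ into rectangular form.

a = r cos θ = 10 * 1/2 = 5
b = r sin θ = 10 * sqrt(3)/2 = 5*sqrt(3)
z = 5 + 5*sqrt(3)i


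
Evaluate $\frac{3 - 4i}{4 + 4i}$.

Multiply numerator and denominator by conjugate (4 - 4i):
= (3 - 4i)(4 - 4i) / (4^2 + 4^2)
= (-4 - 28i) / 32
Divide through by 4: (-1 - 7i) / 8
= -1/8 - (7/8)i


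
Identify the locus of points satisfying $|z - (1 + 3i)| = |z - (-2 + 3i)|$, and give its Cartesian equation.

|z - z1| = |z - z2| means z is equidistant from z1 and z2,
i.e. the perpendicular bisector of the segment from (1, 3) to (-2, 3) (midpoint (-1/2, 3)).
With z = x + yi, square both sides:
(x - 1)^2 + (y - 3)^2 = (x - (-2))^2 + (y - 3)^2
The x^2 and y^2 terms cancel: -6x + 0y = 13 - 10 = 3
Simplify: x = -1/2
Locus: Perpendicular bisector of the segment from (1, 3) to (-2, 3): the line x = -1/2


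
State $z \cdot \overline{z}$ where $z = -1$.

z * conjugate(z) = |z|^2 = a^2 + b^2
= (-1)^2 + 0^2 = 1


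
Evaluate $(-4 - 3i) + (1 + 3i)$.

(-4 + 1) + (-3 + 3)i = -3


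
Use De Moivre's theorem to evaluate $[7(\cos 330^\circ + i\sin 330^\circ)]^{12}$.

By De Moivre: z^n = r^n(cos(nθ) + i sin(nθ))
= 7^12(cos(12*330°) + i sin(12*330°))
= 13841287201(cos 0° + i sin 0°)
= 13841287201


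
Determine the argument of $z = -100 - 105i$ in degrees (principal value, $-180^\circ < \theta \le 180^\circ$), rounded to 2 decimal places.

θ = arctan(b/a) = arctan(-105/-100) (quadrant-adjusted) = -133.60°


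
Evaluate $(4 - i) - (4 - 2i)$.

(4 - 4) + (-1 - (-2))i = i


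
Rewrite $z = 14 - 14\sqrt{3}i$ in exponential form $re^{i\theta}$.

r = |z| = sqrt((14)^2 + (-14*sqrt(3))^2) = sqrt(196 + 588) = sqrt(784) = 28
θ = arctan(b/a) = arctan(-24.2487/14) (quadrant-adjusted) = -60° = -π/3
z = 28e^(-i*π/3)


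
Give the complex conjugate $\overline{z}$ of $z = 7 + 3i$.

If z = a + bi, then conjugate(z) = a - bi
conjugate(7 + 3i) = 7 - 3i


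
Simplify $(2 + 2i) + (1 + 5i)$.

(2 + 1) + (2 + 5)i = 3 + 7i


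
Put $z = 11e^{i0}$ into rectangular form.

a = r cos θ = 11 * 1 = 11
b = r sin θ = 11 * 0 = 0
z = 11


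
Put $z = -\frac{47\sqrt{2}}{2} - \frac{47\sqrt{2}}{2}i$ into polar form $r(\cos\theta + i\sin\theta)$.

r = |z| = sqrt(a^2 + b^2) = sqrt((-47*sqrt(2)/2)^2 + (-47*sqrt(2)/2)^2) = sqrt(2209/2 + 2209/2) = sqrt(2209) = 47
θ = arctan(b/a) = arctan(-33.234/-33.234) (quadrant-adjusted) = 225°
z = 47(cos 225° + i sin 225°)


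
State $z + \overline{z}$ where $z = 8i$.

z + conjugate(z) = (a + bi) + (a - bi) = 2a
= 2 * 0 = 0


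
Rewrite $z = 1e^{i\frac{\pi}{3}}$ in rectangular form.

a = r cos θ = 1 * 1/2 = 1/2
b = r sin θ = 1 * sqrt(3)/2 = sqrt(3)/2
z = 1/2 + (sqrt(3)/2)i


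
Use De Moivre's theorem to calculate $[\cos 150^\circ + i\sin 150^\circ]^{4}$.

By De Moivre: z^n = r^n(cos(nθ) + i sin(nθ))
= 1^4(cos(4*150°) + i sin(4*150°))
= 1(cos 240° + i sin 240°)
= -1/2 - (sqrt(3)/2)i
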